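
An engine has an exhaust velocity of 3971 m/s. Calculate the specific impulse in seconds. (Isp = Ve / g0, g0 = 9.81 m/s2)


Isp = Ve / g0 = 3971 / 9.81 = 404.8 s

404.8 s


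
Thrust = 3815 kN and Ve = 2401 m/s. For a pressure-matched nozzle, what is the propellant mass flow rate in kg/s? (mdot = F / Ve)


mdot = F / Ve = 3815000 / 2401 = 1588.9 kg/s

1588.9 kg/s


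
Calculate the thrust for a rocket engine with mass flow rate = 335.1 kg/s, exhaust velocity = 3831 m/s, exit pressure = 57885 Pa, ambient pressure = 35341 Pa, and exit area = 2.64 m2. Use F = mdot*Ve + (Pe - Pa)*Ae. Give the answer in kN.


F = 335.1 * 3831 + (57885 - 35341) * 2.64 = 1.3433e+06 N = 1343.3 kN

1343.3 kN


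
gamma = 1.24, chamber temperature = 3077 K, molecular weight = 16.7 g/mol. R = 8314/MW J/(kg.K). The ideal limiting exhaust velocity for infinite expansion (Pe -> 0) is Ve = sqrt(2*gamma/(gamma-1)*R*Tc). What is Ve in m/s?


R = 8314 / 16.7 = 497.84 J/(kg.K)
Ve = sqrt(2 * 1.24 / (1.24 - 1) * 497.84 * 3077) = 3979 m/s

3979 m/s


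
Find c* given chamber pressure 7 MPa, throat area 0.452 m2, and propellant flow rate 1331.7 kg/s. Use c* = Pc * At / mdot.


c* = 7e6 * 0.452 / 1331.7 = 2376 m/s

2376 m/s


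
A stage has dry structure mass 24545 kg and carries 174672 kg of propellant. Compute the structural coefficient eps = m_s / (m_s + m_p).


eps = 24545 / (24545 + 174672) = 0.1232

0.1232


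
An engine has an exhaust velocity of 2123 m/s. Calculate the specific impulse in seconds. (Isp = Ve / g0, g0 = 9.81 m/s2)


Isp = Ve / g0 = 2123 / 9.81 = 216.4 s

216.4 s


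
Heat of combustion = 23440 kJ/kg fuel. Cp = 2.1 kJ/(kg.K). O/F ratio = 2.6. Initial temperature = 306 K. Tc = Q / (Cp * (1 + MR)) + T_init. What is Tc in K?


Tc = 23440 / (2.1 * (1 + 2.6)) + 306 = 3407 K

3407 K


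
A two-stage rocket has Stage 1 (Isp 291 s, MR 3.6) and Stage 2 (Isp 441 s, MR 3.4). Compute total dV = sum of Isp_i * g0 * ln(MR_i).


dV1 = 291 * 9.81 * ln(3.6) = 3656.7 m/s
dV2 = 441 * 9.81 * ln(3.4) = 5294.3 m/s
Total dV = 3656.7 + 5294.3 = 8951.0 m/s ~ 8951 m/s

8951 m/s


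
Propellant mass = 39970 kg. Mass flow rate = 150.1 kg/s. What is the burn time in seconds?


tb = 39970 / 150.1 = 266.3 s

266.3 s


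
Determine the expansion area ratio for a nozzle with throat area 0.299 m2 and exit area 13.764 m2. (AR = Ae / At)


AR = 13.764 / 0.299 = 46.0

46.0


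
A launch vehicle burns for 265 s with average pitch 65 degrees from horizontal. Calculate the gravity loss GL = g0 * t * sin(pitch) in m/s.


GL = 9.81 * 265 * sin(65 deg) = 2356 m/s

2356 m/s


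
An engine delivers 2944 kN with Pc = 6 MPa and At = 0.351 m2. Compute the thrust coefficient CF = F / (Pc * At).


CF = 2944000 / (6e6 * 0.351) = 1.4

1.4


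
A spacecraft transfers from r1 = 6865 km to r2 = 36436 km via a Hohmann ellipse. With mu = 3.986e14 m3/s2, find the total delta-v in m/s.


V1 = sqrt(mu/r1) = 7619.88 m/s
dV1 = V1*(sqrt(2*r2/(r1+r2)) - 1) = 2265.19 m/s
V2 = sqrt(mu/r2) = 3307.53 m/s
dV2 = V2*(1 - sqrt(2*r1/(r1+r2))) = 1445.05 m/s
Total dV = 3710 m/s

3710 m/s


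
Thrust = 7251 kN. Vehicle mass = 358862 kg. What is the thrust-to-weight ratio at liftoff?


TWR = 7251000 / (358862 * 9.81) = 2.06

2.06


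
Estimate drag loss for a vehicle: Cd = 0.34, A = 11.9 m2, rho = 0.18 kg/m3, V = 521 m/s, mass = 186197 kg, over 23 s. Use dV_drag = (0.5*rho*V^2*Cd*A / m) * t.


D = 0.5 * 0.18 * 521^2 * 0.34 * 11.9 = 98842.53 N
a = 98842.53 / 186197 = 0.5308 m/s2
dV = 0.5308 * 23 = 12.2 m/s

12.2 m/s


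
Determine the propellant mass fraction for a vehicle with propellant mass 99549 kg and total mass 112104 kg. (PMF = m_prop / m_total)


PMF = 99549 / 112104 = 0.888

0.888


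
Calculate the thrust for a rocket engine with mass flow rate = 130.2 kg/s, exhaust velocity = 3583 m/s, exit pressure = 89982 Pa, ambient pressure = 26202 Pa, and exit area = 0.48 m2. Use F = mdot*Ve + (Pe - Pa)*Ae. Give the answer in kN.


F = 130.2 * 3583 + (89982 - 26202) * 0.48 = 497121.0 N = 497.1 kN

497.1 kN


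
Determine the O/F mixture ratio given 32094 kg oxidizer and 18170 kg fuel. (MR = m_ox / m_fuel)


MR = 32094 / 18170 = 1.77

1.77


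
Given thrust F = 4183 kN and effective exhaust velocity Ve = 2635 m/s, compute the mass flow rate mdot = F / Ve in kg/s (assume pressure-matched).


mdot = F / Ve = 4183000 / 2635 = 1587.5 kg/s

1587.5 kg/s


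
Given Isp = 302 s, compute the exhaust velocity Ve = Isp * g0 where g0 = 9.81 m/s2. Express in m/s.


Ve = Isp * g0 = 302 * 9.81 = 2962.6 m/s

2962.6 m/s


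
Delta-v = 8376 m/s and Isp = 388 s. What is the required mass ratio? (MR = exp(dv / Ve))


Ve = 388 * 9.81 = 3806.28 m/s
MR = exp(8376 / 3806.28) = 9.03

9.03


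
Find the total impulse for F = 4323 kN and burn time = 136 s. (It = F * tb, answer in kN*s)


It = 4323 * 136 = 587928 kN*s

587928 kN*s


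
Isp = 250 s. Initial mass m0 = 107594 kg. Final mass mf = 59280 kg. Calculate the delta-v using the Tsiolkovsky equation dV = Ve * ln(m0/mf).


Ve = 250 * 9.81 = 2452.5 m/s
dV = 2452.5 * ln(107594/59280) = 1462 m/s

1462 m/s


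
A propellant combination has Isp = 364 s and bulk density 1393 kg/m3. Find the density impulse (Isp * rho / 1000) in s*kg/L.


rho*Isp = 364 * 1393 / 1000 = 507 s*kg/L

507 s*kg/L


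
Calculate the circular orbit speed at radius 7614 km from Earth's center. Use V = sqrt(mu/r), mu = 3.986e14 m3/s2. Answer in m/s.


V = sqrt(3.986e14 / 7614000) = 7235 m/s

7235 m/s


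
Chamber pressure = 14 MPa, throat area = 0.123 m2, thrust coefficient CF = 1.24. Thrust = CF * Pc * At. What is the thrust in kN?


F = 1.24 * 14e6 * 0.123 = 2.1353e+06 N = 2135.3 kN

2135.3 kN


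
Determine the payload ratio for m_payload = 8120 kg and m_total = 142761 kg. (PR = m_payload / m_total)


PR = 8120 / 142761 = 0.0569

0.0569


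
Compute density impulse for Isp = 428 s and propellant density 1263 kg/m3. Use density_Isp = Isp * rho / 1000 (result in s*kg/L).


rho*Isp = 428 * 1263 / 1000 = 541 s*kg/L

541 s*kg/L


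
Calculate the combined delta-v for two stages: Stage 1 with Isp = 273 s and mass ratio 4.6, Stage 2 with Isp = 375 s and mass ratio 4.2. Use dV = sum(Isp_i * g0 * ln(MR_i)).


dV1 = 273 * 9.81 * ln(4.6) = 4087.0 m/s
dV2 = 375 * 9.81 * ln(4.2) = 5279.3 m/s
Total dV = 4087.0 + 5279.3 = 9366.3 m/s ~ 9366 m/s

9366 m/s


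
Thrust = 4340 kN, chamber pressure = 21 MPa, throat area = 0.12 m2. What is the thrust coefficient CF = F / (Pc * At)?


CF = 4340000 / (21e6 * 0.12) = 1.72

1.72


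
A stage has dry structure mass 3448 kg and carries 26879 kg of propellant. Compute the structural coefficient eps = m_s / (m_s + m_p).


eps = 3448 / (3448 + 26879) = 0.1137

0.1137


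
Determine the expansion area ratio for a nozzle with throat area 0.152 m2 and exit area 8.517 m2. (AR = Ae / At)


AR = 8.517 / 0.152 = 56.0

56.0


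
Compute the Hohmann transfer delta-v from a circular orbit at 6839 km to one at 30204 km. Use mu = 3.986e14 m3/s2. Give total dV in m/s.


V1 = sqrt(mu/r1) = 7634.35 m/s
dV1 = V1*(sqrt(2*r2/(r1+r2)) - 1) = 2114.79 m/s
V2 = sqrt(mu/r2) = 3632.76 m/s
dV2 = V2*(1 - sqrt(2*r1/(r1+r2))) = 1425.29 m/s
Total dV = 3540 m/s

3540 m/s


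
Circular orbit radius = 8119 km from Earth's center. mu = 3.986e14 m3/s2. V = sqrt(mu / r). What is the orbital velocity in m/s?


V = sqrt(3.986e14 / 8119000) = 7007 m/s

7007 m/s


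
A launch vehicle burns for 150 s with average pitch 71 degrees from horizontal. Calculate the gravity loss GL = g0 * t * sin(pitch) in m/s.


GL = 9.81 * 150 * sin(71 deg) = 1391 m/s

1391 m/s


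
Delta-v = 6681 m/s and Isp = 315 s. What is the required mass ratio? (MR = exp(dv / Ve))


Ve = 315 * 9.81 = 3090.15 m/s
MR = exp(6681 / 3090.15) = 8.689

8.689


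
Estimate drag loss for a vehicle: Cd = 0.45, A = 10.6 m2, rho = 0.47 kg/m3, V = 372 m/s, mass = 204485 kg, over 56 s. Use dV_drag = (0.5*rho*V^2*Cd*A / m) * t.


D = 0.5 * 0.47 * 372^2 * 0.45 * 10.6 = 155121.54 N
a = 155121.54 / 204485 = 0.7586 m/s2
dV = 0.7586 * 56 = 42.5 m/s

42.5 m/s


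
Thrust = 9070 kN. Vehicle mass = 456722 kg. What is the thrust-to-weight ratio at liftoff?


TWR = 9070000 / (456722 * 9.81) = 2.02

2.02


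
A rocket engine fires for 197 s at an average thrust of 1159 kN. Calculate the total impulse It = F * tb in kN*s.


It = 1159 * 197 = 228323 kN*s

228323 kN*s


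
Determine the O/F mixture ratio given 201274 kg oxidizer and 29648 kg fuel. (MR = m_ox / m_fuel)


MR = 201274 / 29648 = 6.79

6.79


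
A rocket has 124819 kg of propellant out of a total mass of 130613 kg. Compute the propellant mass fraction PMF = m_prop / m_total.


PMF = 124819 / 130613 = 0.956

0.956


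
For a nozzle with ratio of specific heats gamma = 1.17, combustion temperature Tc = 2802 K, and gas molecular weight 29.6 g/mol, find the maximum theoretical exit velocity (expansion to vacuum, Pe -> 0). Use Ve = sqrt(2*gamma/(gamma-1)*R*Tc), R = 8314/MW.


R = 8314 / 29.6 = 280.88 J/(kg.K)
Ve = sqrt(2 * 1.17 / (1.17 - 1) * 280.88 * 2802) = 3291 m/s

3291 m/s


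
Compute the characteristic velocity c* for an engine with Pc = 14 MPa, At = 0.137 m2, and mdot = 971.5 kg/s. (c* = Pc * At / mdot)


c* = 14e6 * 0.137 / 971.5 = 1974 m/s

1974 m/s


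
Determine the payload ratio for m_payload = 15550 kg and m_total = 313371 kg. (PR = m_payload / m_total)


PR = 15550 / 313371 = 0.0496

0.0496


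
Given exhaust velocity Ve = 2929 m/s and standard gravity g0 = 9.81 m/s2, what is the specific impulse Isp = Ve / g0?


Isp = Ve / g0 = 2929 / 9.81 = 298.6 s

298.6 s


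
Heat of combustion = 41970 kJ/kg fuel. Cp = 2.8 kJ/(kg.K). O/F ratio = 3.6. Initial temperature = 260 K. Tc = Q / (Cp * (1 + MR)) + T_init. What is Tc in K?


Tc = 41970 / (2.8 * (1 + 3.6)) + 260 = 3519 K

3519 K


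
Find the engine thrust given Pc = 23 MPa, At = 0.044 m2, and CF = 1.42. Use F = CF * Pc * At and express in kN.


F = 1.42 * 23e6 * 0.044 = 1.4370e+06 N = 1437.0 kN

1437.0 kN


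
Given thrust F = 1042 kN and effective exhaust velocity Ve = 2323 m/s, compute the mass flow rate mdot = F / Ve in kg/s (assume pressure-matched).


mdot = F / Ve = 1042000 / 2323 = 448.6 kg/s

448.6 kg/s


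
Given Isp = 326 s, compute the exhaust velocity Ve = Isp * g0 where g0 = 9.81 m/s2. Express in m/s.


Ve = Isp * g0 = 326 * 9.81 = 3198.1 m/s

3198.1 m/s


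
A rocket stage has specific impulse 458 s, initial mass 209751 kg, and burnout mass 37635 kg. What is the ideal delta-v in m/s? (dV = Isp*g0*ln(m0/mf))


Ve = 458 * 9.81 = 4492.98 m/s
dV = 4492.98 * ln(209751/37635) = 7719 m/s

7719 m/s


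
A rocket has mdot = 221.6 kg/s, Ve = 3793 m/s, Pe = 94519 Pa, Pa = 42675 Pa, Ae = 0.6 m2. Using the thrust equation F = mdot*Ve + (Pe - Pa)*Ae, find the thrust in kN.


F = 221.6 * 3793 + (94519 - 42675) * 0.6 = 871635.0 N = 871.6 kN

871.6 kN


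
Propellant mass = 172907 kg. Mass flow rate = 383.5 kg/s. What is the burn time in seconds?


tb = 172907 / 383.5 = 450.9 s

450.9 s


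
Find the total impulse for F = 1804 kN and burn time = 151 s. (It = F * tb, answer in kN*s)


It = 1804 * 151 = 272404 kN*s

272404 kN*s


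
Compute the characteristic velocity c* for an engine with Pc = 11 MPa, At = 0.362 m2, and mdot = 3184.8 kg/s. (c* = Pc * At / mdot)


c* = 11e6 * 0.362 / 3184.8 = 1250 m/s

1250 m/s


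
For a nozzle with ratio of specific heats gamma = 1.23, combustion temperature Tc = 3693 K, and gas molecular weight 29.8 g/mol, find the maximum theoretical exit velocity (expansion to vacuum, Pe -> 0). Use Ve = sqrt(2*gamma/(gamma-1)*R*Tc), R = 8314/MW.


R = 8314 / 29.8 = 278.99 J/(kg.K)
Ve = sqrt(2 * 1.23 / (1.23 - 1) * 278.99 * 3693) = 3320 m/s

3320 m/s


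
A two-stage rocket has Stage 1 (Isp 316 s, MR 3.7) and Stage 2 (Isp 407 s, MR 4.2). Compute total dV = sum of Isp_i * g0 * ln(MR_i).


dV1 = 316 * 9.81 * ln(3.7) = 4055.8 m/s
dV2 = 407 * 9.81 * ln(4.2) = 5729.8 m/s
Total dV = 4055.8 + 5729.8 = 9785.6 m/s ~ 9786 m/s

9786 m/s


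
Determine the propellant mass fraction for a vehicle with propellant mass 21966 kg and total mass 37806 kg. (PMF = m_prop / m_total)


PMF = 21966 / 37806 = 0.581

0.581


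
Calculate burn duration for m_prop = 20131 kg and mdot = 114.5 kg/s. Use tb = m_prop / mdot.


tb = 20131 / 114.5 = 175.8 s

175.8 s


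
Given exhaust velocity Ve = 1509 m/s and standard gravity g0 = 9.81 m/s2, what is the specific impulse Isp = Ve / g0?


Isp = Ve / g0 = 1509 / 9.81 = 153.8 s

153.8 s


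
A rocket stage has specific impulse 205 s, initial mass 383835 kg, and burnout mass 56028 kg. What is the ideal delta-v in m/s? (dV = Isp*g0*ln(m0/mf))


Ve = 205 * 9.81 = 2011.05 m/s
dV = 2011.05 * ln(383835/56028) = 3870 m/s

3870 m/s


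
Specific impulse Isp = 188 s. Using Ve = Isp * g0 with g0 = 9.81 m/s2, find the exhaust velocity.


Ve = Isp * g0 = 188 * 9.81 = 1844.3 m/s

1844.3 m/s


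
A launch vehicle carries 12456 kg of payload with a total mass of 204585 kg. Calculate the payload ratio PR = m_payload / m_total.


PR = 12456 / 204585 = 0.0609

0.0609


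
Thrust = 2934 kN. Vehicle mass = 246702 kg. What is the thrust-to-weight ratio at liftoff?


TWR = 2934000 / (246702 * 9.81) = 1.21

1.21


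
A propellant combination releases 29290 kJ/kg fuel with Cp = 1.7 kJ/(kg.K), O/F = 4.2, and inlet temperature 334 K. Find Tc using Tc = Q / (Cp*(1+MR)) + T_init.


Tc = 29290 / (1.7 * (1 + 4.2)) + 334 = 3647 K

3647 K


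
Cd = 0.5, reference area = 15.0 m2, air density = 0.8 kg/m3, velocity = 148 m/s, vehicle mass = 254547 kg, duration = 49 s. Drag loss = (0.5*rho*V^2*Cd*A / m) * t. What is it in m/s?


D = 0.5 * 0.8 * 148^2 * 0.5 * 15.0 = 65712.0 N
a = 65712.0 / 254547 = 0.2582 m/s2
dV = 0.2582 * 49 = 12.6 m/s

12.6 m/s


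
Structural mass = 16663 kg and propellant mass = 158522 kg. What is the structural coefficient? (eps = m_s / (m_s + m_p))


eps = 16663 / (16663 + 158522) = 0.0951

0.0951


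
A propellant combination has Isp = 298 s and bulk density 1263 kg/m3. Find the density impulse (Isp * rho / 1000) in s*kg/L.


rho*Isp = 298 * 1263 / 1000 = 376 s*kg/L

376 s*kg/L


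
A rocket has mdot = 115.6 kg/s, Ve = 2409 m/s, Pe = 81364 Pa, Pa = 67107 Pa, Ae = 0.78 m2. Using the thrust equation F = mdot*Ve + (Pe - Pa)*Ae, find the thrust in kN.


F = 115.6 * 2409 + (81364 - 67107) * 0.78 = 289601.0 N = 289.6 kN

289.6 kN


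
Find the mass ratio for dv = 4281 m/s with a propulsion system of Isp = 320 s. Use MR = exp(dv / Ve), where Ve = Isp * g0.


Ve = 320 * 9.81 = 3139.2 m/s
MR = exp(4281 / 3139.2) = 3.911

3.911


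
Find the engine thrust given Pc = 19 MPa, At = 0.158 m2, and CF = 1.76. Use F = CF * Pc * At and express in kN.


F = 1.76 * 19e6 * 0.158 = 5.2835e+06 N = 5283.5 kN

5283.5 kN


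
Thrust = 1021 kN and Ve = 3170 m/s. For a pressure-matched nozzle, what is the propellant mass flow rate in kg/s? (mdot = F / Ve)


mdot = F / Ve = 1021000 / 3170 = 322.1 kg/s

322.1 kg/s


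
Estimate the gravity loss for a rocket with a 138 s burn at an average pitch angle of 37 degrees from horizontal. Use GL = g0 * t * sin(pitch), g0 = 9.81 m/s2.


GL = 9.81 * 138 * sin(37 deg) = 815 m/s

815 m/s


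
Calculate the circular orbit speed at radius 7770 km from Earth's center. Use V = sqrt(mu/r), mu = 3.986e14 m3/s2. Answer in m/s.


V = sqrt(3.986e14 / 7770000) = 7162 m/s

7162 m/s


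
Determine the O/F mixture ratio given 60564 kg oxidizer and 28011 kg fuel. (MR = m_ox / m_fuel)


MR = 60564 / 28011 = 2.16

2.16


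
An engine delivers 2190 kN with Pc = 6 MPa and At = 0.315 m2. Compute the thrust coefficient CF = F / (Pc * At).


CF = 2190000 / (6e6 * 0.315) = 1.16

1.16


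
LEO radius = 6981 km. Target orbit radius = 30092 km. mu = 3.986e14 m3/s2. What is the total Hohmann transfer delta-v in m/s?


V1 = sqrt(mu/r1) = 7556.31 m/s
dV1 = V1*(sqrt(2*r2/(r1+r2)) - 1) = 2071.37 m/s
V2 = sqrt(mu/r2) = 3639.51 m/s
dV2 = V2*(1 - sqrt(2*r1/(r1+r2))) = 1406.0 m/s
Total dV = 3477 m/s

3477 m/s


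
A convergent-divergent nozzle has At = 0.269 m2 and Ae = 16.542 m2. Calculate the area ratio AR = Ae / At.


AR = 16.542 / 0.269 = 61.5

61.5


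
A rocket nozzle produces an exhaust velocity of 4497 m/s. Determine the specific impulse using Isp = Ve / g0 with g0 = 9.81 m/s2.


Isp = Ve / g0 = 4497 / 9.81 = 458.4 s

458.4 s


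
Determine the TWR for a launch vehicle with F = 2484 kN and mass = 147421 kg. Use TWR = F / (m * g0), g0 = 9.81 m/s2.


TWR = 2484000 / (147421 * 9.81) = 1.72

1.72


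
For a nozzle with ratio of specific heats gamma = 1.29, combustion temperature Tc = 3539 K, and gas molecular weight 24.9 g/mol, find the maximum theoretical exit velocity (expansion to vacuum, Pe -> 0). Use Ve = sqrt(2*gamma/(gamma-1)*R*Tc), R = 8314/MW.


R = 8314 / 24.9 = 333.9 J/(kg.K)
Ve = sqrt(2 * 1.29 / (1.29 - 1) * 333.9 * 3539) = 3242 m/s

3242 m/s


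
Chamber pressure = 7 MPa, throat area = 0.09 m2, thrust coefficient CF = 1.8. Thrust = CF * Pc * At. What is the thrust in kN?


F = 1.8 * 7e6 * 0.09 = 1.1340e+06 N = 1134.0 kN

1134.0 kN


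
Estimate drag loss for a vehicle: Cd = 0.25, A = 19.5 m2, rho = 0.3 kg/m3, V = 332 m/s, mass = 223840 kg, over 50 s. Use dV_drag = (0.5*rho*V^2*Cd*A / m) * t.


D = 0.5 * 0.3 * 332^2 * 0.25 * 19.5 = 80601.3 N
a = 80601.3 / 223840 = 0.3601 m/s2
dV = 0.3601 * 50 = 18.0 m/s

18.0 m/s


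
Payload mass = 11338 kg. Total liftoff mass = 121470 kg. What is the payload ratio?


PR = 11338 / 121470 = 0.0933

0.0933


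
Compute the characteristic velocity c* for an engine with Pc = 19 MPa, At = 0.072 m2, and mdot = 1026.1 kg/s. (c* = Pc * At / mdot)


c* = 19e6 * 0.072 / 1026.1 = 1333 m/s

1333 m/s


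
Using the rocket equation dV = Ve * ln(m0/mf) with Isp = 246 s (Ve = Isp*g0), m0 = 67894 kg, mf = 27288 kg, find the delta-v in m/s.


Ve = 246 * 9.81 = 2413.26 m/s
dV = 2413.26 * ln(67894/27288) = 2200 m/s

2200 m/s


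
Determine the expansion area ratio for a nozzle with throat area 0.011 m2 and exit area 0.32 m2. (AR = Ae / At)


AR = 0.32 / 0.011 = 29.1

29.1


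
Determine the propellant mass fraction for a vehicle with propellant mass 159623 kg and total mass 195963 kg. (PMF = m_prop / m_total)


PMF = 159623 / 195963 = 0.815

0.815


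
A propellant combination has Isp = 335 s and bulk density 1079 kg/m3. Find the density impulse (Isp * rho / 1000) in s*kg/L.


rho*Isp = 335 * 1079 / 1000 = 361 s*kg/L

361 s*kg/L


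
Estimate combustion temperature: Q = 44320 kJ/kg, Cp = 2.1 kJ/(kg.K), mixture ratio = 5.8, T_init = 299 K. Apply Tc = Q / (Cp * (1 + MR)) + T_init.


Tc = 44320 / (2.1 * (1 + 5.8)) + 299 = 3403 K

3403 K


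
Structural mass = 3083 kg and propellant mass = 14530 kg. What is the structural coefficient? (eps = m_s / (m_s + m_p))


eps = 3083 / (3083 + 14530) = 0.175

0.175


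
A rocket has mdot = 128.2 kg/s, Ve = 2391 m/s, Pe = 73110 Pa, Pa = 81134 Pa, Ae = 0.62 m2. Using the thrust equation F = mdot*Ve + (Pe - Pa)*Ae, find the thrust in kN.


F = 128.2 * 2391 + (73110 - 81134) * 0.62 = 301551.0 N = 301.6 kN

301.6 kN


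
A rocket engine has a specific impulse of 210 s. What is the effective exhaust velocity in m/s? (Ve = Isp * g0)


Ve = Isp * g0 = 210 * 9.81 = 2060.1 m/s

2060.1 m/s


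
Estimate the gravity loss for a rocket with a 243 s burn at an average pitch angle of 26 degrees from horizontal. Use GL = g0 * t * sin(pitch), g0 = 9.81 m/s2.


GL = 9.81 * 243 * sin(26 deg) = 1045 m/s

1045 m/s


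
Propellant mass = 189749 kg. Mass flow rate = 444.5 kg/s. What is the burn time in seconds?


tb = 189749 / 444.5 = 426.9 s

426.9 s


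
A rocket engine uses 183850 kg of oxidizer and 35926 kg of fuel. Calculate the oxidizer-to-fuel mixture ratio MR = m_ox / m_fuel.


MR = 183850 / 35926 = 5.12

5.12


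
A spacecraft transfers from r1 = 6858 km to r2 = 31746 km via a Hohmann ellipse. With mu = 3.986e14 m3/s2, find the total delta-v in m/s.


V1 = sqrt(mu/r1) = 7623.77 m/s
dV1 = V1*(sqrt(2*r2/(r1+r2)) - 1) = 2153.4 m/s
V2 = sqrt(mu/r2) = 3543.43 m/s
dV2 = V2*(1 - sqrt(2*r1/(r1+r2))) = 1431.3 m/s
Total dV = 3585 m/s

3585 m/s


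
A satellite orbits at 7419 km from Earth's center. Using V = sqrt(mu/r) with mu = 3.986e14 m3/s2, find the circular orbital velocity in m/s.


V = sqrt(3.986e14 / 7419000) = 7330 m/s

7330 m/s


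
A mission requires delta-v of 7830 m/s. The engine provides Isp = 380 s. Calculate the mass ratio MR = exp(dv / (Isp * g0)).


Ve = 380 * 9.81 = 3727.8 m/s
MR = exp(7830 / 3727.8) = 8.17

8.17


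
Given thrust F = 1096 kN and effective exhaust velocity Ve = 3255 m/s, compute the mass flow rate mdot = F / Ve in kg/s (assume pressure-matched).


mdot = F / Ve = 1096000 / 3255 = 336.7 kg/s

336.7 kg/s


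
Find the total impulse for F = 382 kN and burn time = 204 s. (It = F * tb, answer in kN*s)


It = 382 * 204 = 77928 kN*s

77928 kN*s


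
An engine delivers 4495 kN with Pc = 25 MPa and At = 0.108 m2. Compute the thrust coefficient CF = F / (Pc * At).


CF = 4495000 / (25e6 * 0.108) = 1.66

1.66


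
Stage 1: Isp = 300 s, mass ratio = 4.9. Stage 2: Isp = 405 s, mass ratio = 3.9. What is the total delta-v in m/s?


dV1 = 300 * 9.81 * ln(4.9) = 4677.1 m/s
dV2 = 405 * 9.81 * ln(3.9) = 5407.2 m/s
Total dV = 4677.1 + 5407.2 = 10084.3 m/s ~ 10084 m/s

10084 m/s


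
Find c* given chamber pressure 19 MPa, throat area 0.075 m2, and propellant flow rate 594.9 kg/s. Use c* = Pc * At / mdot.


c* = 19e6 * 0.075 / 594.9 = 2395 m/s

2395 m/s


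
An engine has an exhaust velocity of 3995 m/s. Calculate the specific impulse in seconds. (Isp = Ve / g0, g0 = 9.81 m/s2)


Isp = Ve / g0 = 3995 / 9.81 = 407.2 s

407.2 s


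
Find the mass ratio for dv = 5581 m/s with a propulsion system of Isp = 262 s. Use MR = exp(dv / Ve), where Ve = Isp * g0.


Ve = 262 * 9.81 = 2570.22 m/s
MR = exp(5581 / 2570.22) = 8.771

8.771


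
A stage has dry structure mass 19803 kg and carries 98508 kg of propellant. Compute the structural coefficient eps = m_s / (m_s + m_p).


eps = 19803 / (19803 + 98508) = 0.1674

0.1674


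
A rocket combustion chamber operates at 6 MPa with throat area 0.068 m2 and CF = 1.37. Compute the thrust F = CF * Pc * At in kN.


F = 1.37 * 6e6 * 0.068 = 558960.0 N = 559.0 kN

559.0 kN


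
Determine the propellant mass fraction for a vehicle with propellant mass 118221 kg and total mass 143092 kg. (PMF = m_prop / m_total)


PMF = 118221 / 143092 = 0.826

0.826


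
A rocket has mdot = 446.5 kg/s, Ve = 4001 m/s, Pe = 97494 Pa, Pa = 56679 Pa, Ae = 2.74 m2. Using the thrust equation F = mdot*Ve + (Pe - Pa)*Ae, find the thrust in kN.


F = 446.5 * 4001 + (97494 - 56679) * 2.74 = 1.8983e+06 N = 1898.3 kN

1898.3 kN


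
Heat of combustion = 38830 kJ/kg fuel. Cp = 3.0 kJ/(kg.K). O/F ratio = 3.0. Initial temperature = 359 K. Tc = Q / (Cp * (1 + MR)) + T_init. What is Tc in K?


Tc = 38830 / (3.0 * (1 + 3.0)) + 359 = 3595 K

3595 K


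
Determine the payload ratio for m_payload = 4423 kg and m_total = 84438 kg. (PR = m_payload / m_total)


PR = 4423 / 84438 = 0.0524

0.0524


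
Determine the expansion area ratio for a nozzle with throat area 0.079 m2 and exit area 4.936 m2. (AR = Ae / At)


AR = 4.936 / 0.079 = 62.5

62.5


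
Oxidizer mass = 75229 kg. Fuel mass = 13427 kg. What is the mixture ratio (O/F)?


MR = 75229 / 13427 = 5.6

5.6


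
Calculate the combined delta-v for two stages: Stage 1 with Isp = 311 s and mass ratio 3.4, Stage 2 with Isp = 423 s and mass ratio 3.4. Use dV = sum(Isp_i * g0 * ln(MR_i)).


dV1 = 311 * 9.81 * ln(3.4) = 3733.6 m/s
dV2 = 423 * 9.81 * ln(3.4) = 5078.2 m/s
Total dV = 3733.6 + 5078.2 = 8811.8 m/s ~ 8812 m/s

8812 m/s


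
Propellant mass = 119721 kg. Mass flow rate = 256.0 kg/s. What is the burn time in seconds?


tb = 119721 / 256.0 = 467.7 s

467.7 s


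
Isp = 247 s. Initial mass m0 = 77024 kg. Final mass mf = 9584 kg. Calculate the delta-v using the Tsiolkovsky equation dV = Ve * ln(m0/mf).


Ve = 247 * 9.81 = 2423.07 m/s
dV = 2423.07 * ln(77024/9584) = 5050 m/s

5050 m/s


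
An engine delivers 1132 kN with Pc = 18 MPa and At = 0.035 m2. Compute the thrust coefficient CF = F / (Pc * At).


CF = 1132000 / (18e6 * 0.035) = 1.8

1.8


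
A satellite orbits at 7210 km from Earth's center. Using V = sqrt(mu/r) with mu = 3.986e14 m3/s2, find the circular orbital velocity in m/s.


V = sqrt(3.986e14 / 7210000) = 7435 m/s

7435 m/s


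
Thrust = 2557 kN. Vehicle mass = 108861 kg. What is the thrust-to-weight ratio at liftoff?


TWR = 2557000 / (108861 * 9.81) = 2.39

2.39


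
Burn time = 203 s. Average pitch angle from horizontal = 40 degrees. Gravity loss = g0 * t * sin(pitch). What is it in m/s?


GL = 9.81 * 203 * sin(40 deg) = 1280 m/s

1280 m/s


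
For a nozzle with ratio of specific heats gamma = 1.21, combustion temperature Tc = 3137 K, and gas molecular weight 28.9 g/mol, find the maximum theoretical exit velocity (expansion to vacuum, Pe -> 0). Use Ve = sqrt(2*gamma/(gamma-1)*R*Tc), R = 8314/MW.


R = 8314 / 28.9 = 287.68 J/(kg.K)
Ve = sqrt(2 * 1.21 / (1.21 - 1) * 287.68 * 3137) = 3225 m/s

3225 m/s


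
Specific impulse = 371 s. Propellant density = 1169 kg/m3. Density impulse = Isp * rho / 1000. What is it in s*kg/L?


rho*Isp = 371 * 1169 / 1000 = 434 s*kg/L

434 s*kg/L


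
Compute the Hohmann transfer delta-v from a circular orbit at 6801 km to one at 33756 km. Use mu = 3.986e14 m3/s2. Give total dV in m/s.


V1 = sqrt(mu/r1) = 7655.65 m/s
dV1 = V1*(sqrt(2*r2/(r1+r2)) - 1) = 2221.68 m/s
V2 = sqrt(mu/r2) = 3436.32 m/s
dV2 = V2*(1 - sqrt(2*r1/(r1+r2))) = 1446.28 m/s
Total dV = 3668 m/s

3668 m/s


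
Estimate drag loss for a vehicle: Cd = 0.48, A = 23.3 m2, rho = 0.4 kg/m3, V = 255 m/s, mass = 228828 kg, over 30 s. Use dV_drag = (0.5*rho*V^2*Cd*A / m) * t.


D = 0.5 * 0.4 * 255^2 * 0.48 * 23.3 = 145447.92 N
a = 145447.92 / 228828 = 0.6356 m/s2
dV = 0.6356 * 30 = 19.1 m/s

19.1 m/s


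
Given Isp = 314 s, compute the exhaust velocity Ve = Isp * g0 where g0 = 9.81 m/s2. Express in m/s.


Ve = Isp * g0 = 314 * 9.81 = 3080.3 m/s

3080.3 m/s


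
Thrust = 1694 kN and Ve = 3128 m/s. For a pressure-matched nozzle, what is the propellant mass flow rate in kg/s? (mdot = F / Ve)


mdot = F / Ve = 1694000 / 3128 = 541.6 kg/s

541.6 kg/s


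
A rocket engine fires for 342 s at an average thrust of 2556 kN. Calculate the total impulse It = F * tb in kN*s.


It = 2556 * 342 = 874152 kN*s

874152 kN*s


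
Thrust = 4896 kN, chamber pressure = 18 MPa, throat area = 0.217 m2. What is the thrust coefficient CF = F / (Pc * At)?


CF = 4896000 / (18e6 * 0.217) = 1.25

1.25


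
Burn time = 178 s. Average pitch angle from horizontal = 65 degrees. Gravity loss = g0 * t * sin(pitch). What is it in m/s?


GL = 9.81 * 178 * sin(65 deg) = 1583 m/s

1583 m/s


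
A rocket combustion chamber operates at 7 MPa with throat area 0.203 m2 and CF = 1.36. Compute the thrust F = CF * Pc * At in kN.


F = 1.36 * 7e6 * 0.203 = 1.9326e+06 N = 1932.6 kN

1932.6 kN


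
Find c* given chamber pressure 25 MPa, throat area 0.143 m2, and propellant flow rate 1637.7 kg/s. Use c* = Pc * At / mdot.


c* = 25e6 * 0.143 / 1637.7 = 2183 m/s

2183 m/s


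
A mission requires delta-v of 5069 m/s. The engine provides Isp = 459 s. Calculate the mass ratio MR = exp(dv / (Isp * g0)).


Ve = 459 * 9.81 = 4502.79 m/s
MR = exp(5069 / 4502.79) = 3.083

3.083


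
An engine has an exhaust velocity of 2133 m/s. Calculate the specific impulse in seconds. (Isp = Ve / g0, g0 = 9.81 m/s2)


Isp = Ve / g0 = 2133 / 9.81 = 217.4 s

217.4 s


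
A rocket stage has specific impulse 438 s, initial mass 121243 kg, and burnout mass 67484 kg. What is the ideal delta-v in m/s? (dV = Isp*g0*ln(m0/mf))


Ve = 438 * 9.81 = 4296.78 m/s
dV = 4296.78 * ln(121243/67484) = 2518 m/s

2518 m/s


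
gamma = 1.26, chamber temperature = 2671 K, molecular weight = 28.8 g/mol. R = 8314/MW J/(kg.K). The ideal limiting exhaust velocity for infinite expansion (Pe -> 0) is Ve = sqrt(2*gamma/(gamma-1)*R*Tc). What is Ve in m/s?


R = 8314 / 28.8 = 288.68 J/(kg.K)
Ve = sqrt(2 * 1.26 / (1.26 - 1) * 288.68 * 2671) = 2734 m/s

2734 m/s


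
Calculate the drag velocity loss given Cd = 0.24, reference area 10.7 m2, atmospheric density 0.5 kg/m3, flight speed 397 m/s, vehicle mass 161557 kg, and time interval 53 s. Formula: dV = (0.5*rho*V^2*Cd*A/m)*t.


D = 0.5 * 0.5 * 397^2 * 0.24 * 10.7 = 101184.98 N
a = 101184.98 / 161557 = 0.6263 m/s2
dV = 0.6263 * 53 = 33.2 m/s

33.2 m/s


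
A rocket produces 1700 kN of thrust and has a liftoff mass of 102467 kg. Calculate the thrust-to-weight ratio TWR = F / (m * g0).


TWR = 1700000 / (102467 * 9.81) = 1.69

1.69


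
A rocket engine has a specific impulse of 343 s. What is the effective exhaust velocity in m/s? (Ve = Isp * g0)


Ve = Isp * g0 = 343 * 9.81 = 3364.8 m/s

3364.8 m/s


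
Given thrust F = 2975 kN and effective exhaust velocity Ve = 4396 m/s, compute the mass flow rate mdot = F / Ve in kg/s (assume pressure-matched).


mdot = F / Ve = 2975000 / 4396 = 676.8 kg/s

676.8 kg/s


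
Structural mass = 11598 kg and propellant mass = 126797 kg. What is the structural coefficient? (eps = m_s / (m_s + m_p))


eps = 11598 / (11598 + 126797) = 0.0838

0.0838


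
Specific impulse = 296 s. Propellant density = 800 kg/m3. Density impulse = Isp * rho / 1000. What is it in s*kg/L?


rho*Isp = 296 * 800 / 1000 = 237 s*kg/L

237 s*kg/L


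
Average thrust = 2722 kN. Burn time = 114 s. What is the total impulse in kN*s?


It = 2722 * 114 = 310308 kN*s

310308 kN*s


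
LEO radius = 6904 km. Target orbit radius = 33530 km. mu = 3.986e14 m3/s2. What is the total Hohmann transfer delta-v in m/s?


V1 = sqrt(mu/r1) = 7598.33 m/s
dV1 = V1*(sqrt(2*r2/(r1+r2)) - 1) = 2187.03 m/s
V2 = sqrt(mu/r2) = 3447.88 m/s
dV2 = V2*(1 - sqrt(2*r1/(r1+r2))) = 1433.02 m/s
Total dV = 3620 m/s

3620 m/s


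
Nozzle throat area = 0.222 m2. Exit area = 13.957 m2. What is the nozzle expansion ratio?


AR = 13.957 / 0.222 = 62.9

62.9


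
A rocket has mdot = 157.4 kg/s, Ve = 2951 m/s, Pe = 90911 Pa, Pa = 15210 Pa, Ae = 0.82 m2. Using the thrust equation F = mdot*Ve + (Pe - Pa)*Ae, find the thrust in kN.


F = 157.4 * 2951 + (90911 - 15210) * 0.82 = 526562.0 N = 526.6 kN

526.6 kN


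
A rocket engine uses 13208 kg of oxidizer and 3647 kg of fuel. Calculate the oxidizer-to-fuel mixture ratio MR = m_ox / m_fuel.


MR = 13208 / 3647 = 3.62

3.62


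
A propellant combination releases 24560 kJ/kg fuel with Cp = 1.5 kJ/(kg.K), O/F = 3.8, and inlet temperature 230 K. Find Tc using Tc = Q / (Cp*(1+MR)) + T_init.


Tc = 24560 / (1.5 * (1 + 3.8)) + 230 = 3641 K

3641 K


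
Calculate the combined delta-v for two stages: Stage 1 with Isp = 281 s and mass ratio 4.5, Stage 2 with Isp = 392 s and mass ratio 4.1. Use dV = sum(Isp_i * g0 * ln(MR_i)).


dV1 = 281 * 9.81 * ln(4.5) = 4146.2 m/s
dV2 = 392 * 9.81 * ln(4.1) = 5426.0 m/s
Total dV = 4146.2 + 5426.0 = 9572.2 m/s ~ 9572 m/s

9572 m/s


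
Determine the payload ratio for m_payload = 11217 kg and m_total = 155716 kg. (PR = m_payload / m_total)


PR = 11217 / 155716 = 0.072

0.072


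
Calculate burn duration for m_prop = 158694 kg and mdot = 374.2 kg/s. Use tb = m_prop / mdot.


tb = 158694 / 374.2 = 424.1 s

424.1 s


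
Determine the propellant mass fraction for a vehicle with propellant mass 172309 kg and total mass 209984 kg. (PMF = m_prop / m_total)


PMF = 172309 / 209984 = 0.821

0.821


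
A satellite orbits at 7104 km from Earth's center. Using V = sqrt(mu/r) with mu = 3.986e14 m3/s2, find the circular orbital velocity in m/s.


V = sqrt(3.986e14 / 7104000) = 7491 m/s

7491 m/s


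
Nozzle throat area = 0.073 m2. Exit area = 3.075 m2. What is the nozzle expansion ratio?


AR = 3.075 / 0.073 = 42.1

42.1


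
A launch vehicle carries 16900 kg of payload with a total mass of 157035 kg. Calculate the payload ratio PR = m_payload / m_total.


PR = 16900 / 157035 = 0.1076

0.1076


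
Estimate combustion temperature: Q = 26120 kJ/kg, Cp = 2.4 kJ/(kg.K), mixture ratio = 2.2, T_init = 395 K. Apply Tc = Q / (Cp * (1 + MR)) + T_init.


Tc = 26120 / (2.4 * (1 + 2.2)) + 395 = 3796 K

3796 K


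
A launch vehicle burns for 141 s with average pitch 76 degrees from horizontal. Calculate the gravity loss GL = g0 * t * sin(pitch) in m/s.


GL = 9.81 * 141 * sin(76 deg) = 1342 m/s

1342 m/s


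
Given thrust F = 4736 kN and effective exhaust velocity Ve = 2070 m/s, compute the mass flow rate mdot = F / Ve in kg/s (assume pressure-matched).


mdot = F / Ve = 4736000 / 2070 = 2287.9 kg/s

2287.9 kg/s


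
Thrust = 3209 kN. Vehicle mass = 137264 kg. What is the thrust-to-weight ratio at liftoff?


TWR = 3209000 / (137264 * 9.81) = 2.38

2.38


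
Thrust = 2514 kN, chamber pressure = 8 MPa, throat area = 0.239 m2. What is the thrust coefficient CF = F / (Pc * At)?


CF = 2514000 / (8e6 * 0.239) = 1.31

1.31


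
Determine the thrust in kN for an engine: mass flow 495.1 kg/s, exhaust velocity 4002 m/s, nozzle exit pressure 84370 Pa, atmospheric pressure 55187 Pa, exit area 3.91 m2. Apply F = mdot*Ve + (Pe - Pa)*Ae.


F = 495.1 * 4002 + (84370 - 55187) * 3.91 = 2.0955e+06 N = 2095.5 kN

2095.5 kN


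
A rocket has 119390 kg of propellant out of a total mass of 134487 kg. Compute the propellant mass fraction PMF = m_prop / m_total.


PMF = 119390 / 134487 = 0.888

0.888


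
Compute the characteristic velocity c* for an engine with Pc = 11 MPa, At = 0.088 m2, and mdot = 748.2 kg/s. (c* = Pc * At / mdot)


c* = 11e6 * 0.088 / 748.2 = 1294 m/s

1294 m/s


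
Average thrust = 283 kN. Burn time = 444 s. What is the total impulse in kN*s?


It = 283 * 444 = 125652 kN*s

125652 kN*s


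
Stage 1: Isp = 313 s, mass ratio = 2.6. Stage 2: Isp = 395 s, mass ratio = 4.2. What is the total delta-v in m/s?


dV1 = 313 * 9.81 * ln(2.6) = 2933.9 m/s
dV2 = 395 * 9.81 * ln(4.2) = 5560.9 m/s
Total dV = 2933.9 + 5560.9 = 8494.8 m/s ~ 8495 m/s

8495 m/s


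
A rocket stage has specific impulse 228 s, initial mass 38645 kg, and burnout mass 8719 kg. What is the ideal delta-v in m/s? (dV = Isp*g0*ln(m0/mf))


Ve = 228 * 9.81 = 2236.68 m/s
dV = 2236.68 * ln(38645/8719) = 3330 m/s

3330 m/s


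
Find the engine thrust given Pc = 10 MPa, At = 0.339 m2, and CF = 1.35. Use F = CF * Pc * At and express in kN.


F = 1.35 * 10e6 * 0.339 = 4.5765e+06 N = 4576.5 kN

4576.5 kN


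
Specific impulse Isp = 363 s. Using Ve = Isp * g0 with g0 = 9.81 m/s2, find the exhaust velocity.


Ve = Isp * g0 = 363 * 9.81 = 3561.0 m/s

3561.0 m/s


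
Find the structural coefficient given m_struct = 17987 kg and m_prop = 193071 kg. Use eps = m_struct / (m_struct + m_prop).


eps = 17987 / (17987 + 193071) = 0.0852

0.0852


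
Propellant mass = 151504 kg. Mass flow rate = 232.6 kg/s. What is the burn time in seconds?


tb = 151504 / 232.6 = 651.3 s

651.3 s


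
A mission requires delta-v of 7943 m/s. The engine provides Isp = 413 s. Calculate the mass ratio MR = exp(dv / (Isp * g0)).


Ve = 413 * 9.81 = 4051.53 m/s
MR = exp(7943 / 4051.53) = 7.103

7.103


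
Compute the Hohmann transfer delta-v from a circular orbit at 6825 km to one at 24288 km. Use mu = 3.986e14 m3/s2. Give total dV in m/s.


V1 = sqrt(mu/r1) = 7642.18 m/s
dV1 = V1*(sqrt(2*r2/(r1+r2)) - 1) = 1906.8 m/s
V2 = sqrt(mu/r2) = 4051.1 m/s
dV2 = V2*(1 - sqrt(2*r1/(r1+r2))) = 1367.8 m/s
Total dV = 3275 m/s

3275 m/s


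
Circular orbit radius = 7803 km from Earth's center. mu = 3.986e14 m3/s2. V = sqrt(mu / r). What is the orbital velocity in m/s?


V = sqrt(3.986e14 / 7803000) = 7147 m/s

7147 m/s


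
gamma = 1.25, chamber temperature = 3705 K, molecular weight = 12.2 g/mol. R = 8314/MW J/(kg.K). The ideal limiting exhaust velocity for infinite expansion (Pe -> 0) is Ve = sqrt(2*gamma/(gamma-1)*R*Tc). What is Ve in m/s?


R = 8314 / 12.2 = 681.48 J/(kg.K)
Ve = sqrt(2 * 1.25 / (1.25 - 1) * 681.48 * 3705) = 5025 m/s

5025 m/s


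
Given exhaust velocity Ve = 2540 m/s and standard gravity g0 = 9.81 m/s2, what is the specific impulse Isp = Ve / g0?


Isp = Ve / g0 = 2540 / 9.81 = 258.9 s

258.9 s


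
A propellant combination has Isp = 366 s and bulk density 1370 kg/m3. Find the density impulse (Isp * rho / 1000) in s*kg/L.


rho*Isp = 366 * 1370 / 1000 = 501 s*kg/L

501 s*kg/L


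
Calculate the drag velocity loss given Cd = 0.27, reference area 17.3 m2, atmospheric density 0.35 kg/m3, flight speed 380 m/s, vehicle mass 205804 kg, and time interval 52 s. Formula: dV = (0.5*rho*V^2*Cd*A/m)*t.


D = 0.5 * 0.35 * 380^2 * 0.27 * 17.3 = 118036.17 N
a = 118036.17 / 205804 = 0.5735 m/s2
dV = 0.5735 * 52 = 29.8 m/s

29.8 m/s


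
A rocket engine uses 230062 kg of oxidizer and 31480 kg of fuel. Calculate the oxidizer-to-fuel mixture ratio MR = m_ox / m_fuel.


MR = 230062 / 31480 = 7.31

7.31


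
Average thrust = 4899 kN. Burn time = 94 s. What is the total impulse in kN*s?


It = 4899 * 94 = 460506 kN*s

460506 kN*s


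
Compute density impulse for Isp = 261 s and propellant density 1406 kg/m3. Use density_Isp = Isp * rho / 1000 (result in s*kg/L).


rho*Isp = 261 * 1406 / 1000 = 367 s*kg/L

367 s*kg/L


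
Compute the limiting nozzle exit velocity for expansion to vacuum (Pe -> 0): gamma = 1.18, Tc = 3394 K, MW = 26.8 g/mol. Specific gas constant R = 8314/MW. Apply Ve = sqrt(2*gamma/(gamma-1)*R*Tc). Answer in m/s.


R = 8314 / 26.8 = 310.22 J/(kg.K)
Ve = sqrt(2 * 1.18 / (1.18 - 1) * 310.22 * 3394) = 3715 m/s

3715 m/s


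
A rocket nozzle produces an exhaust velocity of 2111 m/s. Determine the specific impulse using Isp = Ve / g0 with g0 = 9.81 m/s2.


Isp = Ve / g0 = 2111 / 9.81 = 215.2 s

215.2 s


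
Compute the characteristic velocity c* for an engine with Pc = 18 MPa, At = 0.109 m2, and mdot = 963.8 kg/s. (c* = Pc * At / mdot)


c* = 18e6 * 0.109 / 963.8 = 2036 m/s

2036 m/s


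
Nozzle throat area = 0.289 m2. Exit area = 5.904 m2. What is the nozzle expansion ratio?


AR = 5.904 / 0.289 = 20.4

20.4


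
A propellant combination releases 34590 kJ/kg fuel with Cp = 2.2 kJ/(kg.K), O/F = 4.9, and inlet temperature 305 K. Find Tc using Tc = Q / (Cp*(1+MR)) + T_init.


Tc = 34590 / (2.2 * (1 + 4.9)) + 305 = 2970 K

2970 K


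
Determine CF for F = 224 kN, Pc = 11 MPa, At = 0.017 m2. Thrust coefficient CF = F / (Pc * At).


CF = 224000 / (11e6 * 0.017) = 1.2

1.2


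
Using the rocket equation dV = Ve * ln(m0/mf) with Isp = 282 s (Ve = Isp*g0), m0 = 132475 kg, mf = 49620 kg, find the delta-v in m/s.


Ve = 282 * 9.81 = 2766.42 m/s
dV = 2766.42 * ln(132475/49620) = 2717 m/s

2717 m/s


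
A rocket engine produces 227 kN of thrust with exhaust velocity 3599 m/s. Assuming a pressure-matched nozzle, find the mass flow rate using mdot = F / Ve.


mdot = F / Ve = 227000 / 3599 = 63.1 kg/s

63.1 kg/s


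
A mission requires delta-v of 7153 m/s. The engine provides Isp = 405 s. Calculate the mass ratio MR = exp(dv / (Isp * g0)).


Ve = 405 * 9.81 = 3973.05 m/s
MR = exp(7153 / 3973.05) = 6.052

6.052


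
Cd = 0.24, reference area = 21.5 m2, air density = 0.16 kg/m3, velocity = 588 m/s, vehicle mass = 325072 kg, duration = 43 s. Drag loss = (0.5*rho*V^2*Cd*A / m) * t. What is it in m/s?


D = 0.5 * 0.16 * 588^2 * 0.24 * 21.5 = 142723.12 N
a = 142723.12 / 325072 = 0.4391 m/s2
dV = 0.4391 * 43 = 18.9 m/s

18.9 m/s
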